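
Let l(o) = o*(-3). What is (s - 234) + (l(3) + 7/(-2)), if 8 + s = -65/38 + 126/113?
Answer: -547690/2147 ≈ -255.10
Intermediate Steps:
l(o) = -3*o
s = -36909/4294 (s = -8 + (-65/38 + 126/113) = -8 - 2557/4294 = -36909/4294 ≈ -8.5955)
(s - 234) + (l(3) + 7/(-2)) = (-36909/4294 - 234) + (-3*3 + 7/(-2)) = -1041705/4294 + (-9 - ½*7) = -1041705/4294 + (-9 - 7/2) = -1041705/4294 - 25/2 = -547690/2147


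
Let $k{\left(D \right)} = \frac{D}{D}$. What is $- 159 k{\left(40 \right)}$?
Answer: $-159$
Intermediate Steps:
$k{\left(D \right)} = 1$
$- 159 k{\left(40 \right)} = \left(-159\right) 1 = -159$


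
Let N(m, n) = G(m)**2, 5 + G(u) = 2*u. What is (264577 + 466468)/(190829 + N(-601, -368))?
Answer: 731045/1647678 ≈ 0.44368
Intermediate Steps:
G(u) = -5 + 2*u
N(m, n) = (-5 + 2*m)**2
(264577 + 466468)/(190829 + N(-601, -368)) = (264577 + 466468)/(190829 + (-5 + 2*(-601))**2) = 731045/(190829 + (-5 - 1202)**2) = 731045/(190829 + (-1207)**2) = 731045/(190829 + 1456849) = 731045/1647678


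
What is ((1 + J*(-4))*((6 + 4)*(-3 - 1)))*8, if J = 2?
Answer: 2240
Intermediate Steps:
((1 + J*(-4))*((6 + 4)*(-3 - 1)))*8 = ((1 + 2*(-4))*((6 + 4)*(-3 - 1)))*8 = ((1 - 8)*(10*(-4)))*8 = -7*(-40)*8 = 280*8 = 2240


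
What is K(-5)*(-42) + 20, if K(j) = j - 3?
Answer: 356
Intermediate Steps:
K(j) = -3 + j
K(-5)*(-42) + 20 = (-3 - 5)*(-42) + 20 = -8*(-42) + 20 = 336 + 20 = 356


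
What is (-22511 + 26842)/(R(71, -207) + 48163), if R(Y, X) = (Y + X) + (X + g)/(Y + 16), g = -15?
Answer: 125599/1392709 ≈ 0.090183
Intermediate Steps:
R(Y, X) = X + Y + (-15 + X)/(16 + Y) (R(Y, X) = (Y + X) + (X - 15)/(Y + 16) = (X + Y) + (-15 + X)/(16 + Y) = X + Y + (-15 + X)/(16 + Y))
(-22511 + 26842)/(R(71, -207) + 48163) = (-22511 + 26842)/((-15 + 71**2 + 16*71 + 17*(-207) - 207*71)/(16 + 71) + 48163) = 4331/((-15 + 5041 + 1136 - 3519 - 14697)/87 + 48163) = 4331/((1/87)*(-12054) + 48163) = 4331/(-4018/29 + 48163) = 4331/(1392709/29) = 4331*(29/1392709) = 125599/1392709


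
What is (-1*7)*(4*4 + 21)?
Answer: -259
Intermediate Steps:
(-1*7)*(4*4 + 21) = -7*(16 + 21) = -7*37 = -259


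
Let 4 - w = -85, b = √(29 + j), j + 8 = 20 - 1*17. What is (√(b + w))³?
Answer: (89 + 2*√6)^(3/2) ≈ 909.89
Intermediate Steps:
j = -5 (j = -8 + (20 - 1*17) = -8 + (20 - 17) = -8 + 3 = -5)
b = 2*√6 (b = √(29 - 5) = √24 = 2*√6 ≈ 4.8990)
w = 89 (w = 4 - 1*(-85) = 4 + 85 = 89)
(√(b + w))³ = (√(2*√6 + 89))³ = (√(89 + 2*√6))³ = (89 + 2*√6)^(3/2)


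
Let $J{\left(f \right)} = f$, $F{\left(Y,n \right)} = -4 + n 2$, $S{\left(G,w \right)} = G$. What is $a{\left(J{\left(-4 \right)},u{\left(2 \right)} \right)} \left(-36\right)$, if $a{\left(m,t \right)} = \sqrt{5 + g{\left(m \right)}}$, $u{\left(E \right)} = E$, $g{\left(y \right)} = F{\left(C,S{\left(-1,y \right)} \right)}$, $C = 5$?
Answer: $- 36 i \approx - 36.0 i$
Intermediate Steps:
$F{\left(Y,n \right)} = -4 + 2 n$
$g{\left(y \right)} = -6$ ($g{\left(y \right)} = -4 + 2 \left(-1\right) = -4 - 2 = -6$)
$a{\left(m,t \right)} = i$ ($a{\left(m,t \right)} = \sqrt{5 - 6} = \sqrt{-1} = i$)
$a{\left(J{\left(-4 \right)},u{\left(2 \right)} \right)} \left(-36\right) = i \left(-36\right) = - 36 i$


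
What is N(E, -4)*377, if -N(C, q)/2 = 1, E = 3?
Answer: -754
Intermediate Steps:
N(C, q) = -2 (N(C, q) = -2*1 = -2)
N(E, -4)*377 = -2*377 = -754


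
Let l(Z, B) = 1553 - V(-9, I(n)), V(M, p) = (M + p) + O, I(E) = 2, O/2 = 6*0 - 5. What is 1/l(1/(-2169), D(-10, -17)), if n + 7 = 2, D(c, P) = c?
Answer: 1/1570 ≈ 0.00063694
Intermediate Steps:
n = -5 (n = -7 + 2 = -5)
O = -10 (O = 2*(6*0 - 5) = 2*(0 - 5) = 2*(-5) = -10)
V(M, p) = -10 + M + p (V(M, p) = (M + p) - 10 = -10 + M + p)
l(Z, B) = 1570 (l(Z, B) = 1553 - (-10 - 9 + 2) = 1553 - 1*(-17) = 1553 + 17 = 1570)
1/l(1/(-2169), D(-10, -17)) = 1/1570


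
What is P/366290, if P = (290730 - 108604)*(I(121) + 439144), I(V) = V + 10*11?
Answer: 8002161125/36629 ≈ 2.1847e+5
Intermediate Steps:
I(V) = 110 + V (I(V) = V + 110 = 110 + V)
P = 80021611250 (P = (290730 - 108604)*((110 + 121) + 439144) = 182126*(231 + 439144) = 182126*439375 = 80021611250)
P/366290 = 80021611250/366290 = 80021611250*(1/366290) = 8002161125/36629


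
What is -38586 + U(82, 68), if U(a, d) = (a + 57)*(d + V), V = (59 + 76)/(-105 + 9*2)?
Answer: -851141/29 ≈ -29350.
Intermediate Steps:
V = -45/29 (V = 135/(-105 + 18) = 135/(-87) = 135*(-1/87) = -45/29 ≈ -1.5517)
U(a, d) = (57 + a)*(-45/29 + d) (U(a, d) = (a + 57)*(d - 45/29) = (57 + a)*(-45/29 + d))
-38586 + U(82, 68) = -38586 + (-2565/29 + 57*68 - 45/29*82 + 82*68) = -38586 + (-2565/29 + 3876 - 3690/29 + 5576) = -38586 + 267853/29 = -851141/29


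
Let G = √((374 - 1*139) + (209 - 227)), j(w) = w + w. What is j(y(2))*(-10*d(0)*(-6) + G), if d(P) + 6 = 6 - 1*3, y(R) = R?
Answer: -720 + 4*√217 ≈ -661.08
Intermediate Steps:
j(w) = 2*w
d(P) = -3 (d(P) = -6 + (6 - 1*3) = -6 + (6 - 3) = -6 + 3 = -3)
G = √217 (G = √((374 - 139) - 18) = √(235 - 18) = √217 ≈ 14.731)
j(y(2))*(-10*d(0)*(-6) + G) = (2*2)*(-10*(-3)*(-6) + √217) = 4*(30*(-6) + √217) = 4*(-180 + √217) = -720 + 4*√217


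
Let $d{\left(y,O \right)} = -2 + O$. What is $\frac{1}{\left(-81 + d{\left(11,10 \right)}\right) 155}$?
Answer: $- \frac{1}{11315} \approx -8.8378 \cdot 10^{-5}$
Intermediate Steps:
$\frac{1}{\left(-81 + d{\left(11,10 \right)}\right) 155} = \frac{1}{\left(-81 + \left(-2 + 10\right)\right) 155} = \frac{1}{\left(-81 + 8\right) 155} = \frac{1}{\left(-73\right) 155} = \frac{1}{-11315} = - \frac{1}{11315}$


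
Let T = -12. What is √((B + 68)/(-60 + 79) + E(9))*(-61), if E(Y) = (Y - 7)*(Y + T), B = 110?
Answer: -488*√19/19 ≈ -111.95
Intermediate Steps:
E(Y) = (-12 + Y)*(-7 + Y) (E(Y) = (Y - 7)*(Y - 12) = (-7 + Y)*(-12 + Y) = (-12 + Y)*(-7 + Y))
√((B + 68)/(-60 + 79) + E(9))*(-61) = √((110 + 68)/(-60 + 79) + (84 + 9² - 19*9))*(-61) = √(178/19 + (84 + 81 - 171))*(-61) = √(178*(1/19) - 6)*(-61) = √(178/19 - 6)*(-61) = √(64/19)*(-61) = (8*√19/19)*(-61) = -488*√19/19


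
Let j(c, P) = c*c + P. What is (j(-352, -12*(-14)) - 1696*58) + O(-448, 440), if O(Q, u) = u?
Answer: 26144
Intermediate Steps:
j(c, P) = P + c**2 (j(c, P) = c**2 + P = P + c**2)
(j(-352, -12*(-14)) - 1696*58) + O(-448, 440) = ((-12*(-14) + (-352)**2) - 1696*58) + 440 = ((168 + 123904) - 98368) + 440 = (124072 - 98368) + 440 = 25704 + 440 = 26144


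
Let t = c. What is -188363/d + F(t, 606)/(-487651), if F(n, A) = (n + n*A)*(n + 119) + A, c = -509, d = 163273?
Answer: -19765627549361/79620241723 ≈ -248.25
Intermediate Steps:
t = -509
F(n, A) = A + (119 + n)*(n + A*n) (F(n, A) = (n + A*n)*(119 + n) + A = (119 + n)*(n + A*n) + A = A + (119 + n)*(n + A*n))
-188363/d + F(t, 606)/(-487651) = -188363/163273 + (606 + (-509)**2 + 119*(-509) + 606*(-509)**2 + 119*606*(-509))/(-487651) = -188363*1/163273 + (606 + 259081 - 60571 + 606*259081 - 36706026)*(-1/487651) = -188363/163273 + (606 + 259081 - 60571 + 157003086 - 36706026)*(-1/487651) = -188363/163273 + 120496176*(-1/487651) = -188363/163273 - 120496176/487651 = -19765627549361/79620241723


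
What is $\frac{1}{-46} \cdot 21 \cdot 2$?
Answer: $- \frac{21}{23} \approx -0.91304$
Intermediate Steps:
$\frac{1}{-46} \cdot 21 \cdot 2 = \left(- \frac{1}{46}\right) 21 \cdot 2 = \left(- \frac{21}{46}\right) 2 = - \frac{21}{23}$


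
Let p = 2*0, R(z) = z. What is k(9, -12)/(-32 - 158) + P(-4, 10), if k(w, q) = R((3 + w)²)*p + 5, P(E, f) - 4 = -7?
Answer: -115/38 ≈ -3.0263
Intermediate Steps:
P(E, f) = -3 (P(E, f) = 4 - 7 = -3)
p = 0
k(w, q) = 5 (k(w, q) = (3 + w)²*0 + 5 = 0 + 5 = 5)
k(9, -12)/(-32 - 158) + P(-4, 10) = 5/(-32 - 158) - 3 = 5/(-190) - 3 = 5*(-1/190) - 3 = -1/38 - 3 = -115/38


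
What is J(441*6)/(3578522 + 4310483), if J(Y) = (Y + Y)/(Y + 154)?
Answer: 189/788900500 ≈ 2.3957e-7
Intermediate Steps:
J(Y) = 2*Y/(154 + Y) (J(Y) = (2*Y)/(154 + Y) = 2*Y/(154 + Y))
J(441*6)/(3578522 + 4310483) = (2*(441*6)/(154 + 441*6))/(3578522 + 4310483) = (2*2646/(154 + 2646))/7889005 = (2*2646/2800)*(1/7889005) = (2*2646*(1/2800))*(1/7889005) = (189/100)*(1/7889005) = 189/788900500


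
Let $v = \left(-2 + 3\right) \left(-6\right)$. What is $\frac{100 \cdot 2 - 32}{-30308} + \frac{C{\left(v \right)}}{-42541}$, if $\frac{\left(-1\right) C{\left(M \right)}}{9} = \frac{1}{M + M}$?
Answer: $- \frac{7169619}{1289332628} \approx -0.0055607$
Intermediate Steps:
$v = -6$ ($v = 1 \left(-6\right) = -6$)
$C{\left(M \right)} = - \frac{9}{2 M}$ ($C{\left(M \right)} = - \frac{9}{M + M} = - \frac{9}{2 M}$)
$\frac{100 \cdot 2 - 32}{-30308} + \frac{C{\left(v \right)}}{-42541} = \frac{100 \cdot 2 - 32}{-30308} + \frac{\left(- \frac{9}{2}\right) \frac{1}{-6}}{-42541} = \left(200 - 32\right) \left(- \frac{1}{30308}\right) + \left(- \frac{9}{2}\right) \left(- \frac{1}{6}\right) \left(- \frac{1}{42541}\right) = 168 \left(- \frac{1}{30308}\right) + \frac{3}{4} \left(- \frac{1}{42541}\right) = - \frac{42}{7577} - \frac{3}{170164} = - \frac{7169619}{1289332628}$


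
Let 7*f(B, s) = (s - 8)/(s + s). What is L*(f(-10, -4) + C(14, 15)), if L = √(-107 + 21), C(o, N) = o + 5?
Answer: 269*I*√86/14 ≈ 178.19*I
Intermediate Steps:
f(B, s) = (-8 + s)/(14*s) (f(B, s) = ((s - 8)/(s + s))/7 = ((-8 + s)/((2*s)))/7 = ((-8 + s)*(1/(2*s)))/7 = ((-8 + s)/(2*s))/7 = (-8 + s)/(14*s))
C(o, N) = 5 + o
L = I*√86 (L = √(-86) = I*√86 ≈ 9.2736*I)
L*(f(-10, -4) + C(14, 15)) = (I*√86)*((1/14)*(-8 - 4)/(-4) + (5 + 14)) = (I*√86)*((1/14)*(-¼)*(-12) + 19) = (I*√86)*(3/14 + 19) = (I*√86)*(269/14) = 269*I*√86/14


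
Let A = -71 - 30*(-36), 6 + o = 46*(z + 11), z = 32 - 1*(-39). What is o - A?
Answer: 2757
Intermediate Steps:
z = 71 (z = 32 + 39 = 71)
o = 3766 (o = -6 + 46*(71 + 11) = -6 + 46*82 = -6 + 3772 = 3766)
A = 1009 (A = -71 + 1080 = 1009)
o - A = 3766 - 1*1009 = 3766 - 1009 = 2757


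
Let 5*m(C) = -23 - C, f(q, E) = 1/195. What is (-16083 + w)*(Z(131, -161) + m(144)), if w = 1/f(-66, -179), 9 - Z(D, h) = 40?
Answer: 5115936/5 ≈ 1.0232e+6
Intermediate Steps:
Z(D, h) = -31 (Z(D, h) = 9 - 1*40 = 9 - 40 = -31)
f(q, E) = 1/195
m(C) = -23/5 - C/5 (m(C) = (-23 - C)/5 = -23/5 - C/5)
w = 195 (w = 1/(1/195) = 195)
(-16083 + w)*(Z(131, -161) + m(144)) = (-16083 + 195)*(-31 + (-23/5 - 1/5*144)) = -15888*(-31 + (-23/5 - 144/5)) = -15888*(-31 - 167/5) = -15888*(-322/5) = 5115936/5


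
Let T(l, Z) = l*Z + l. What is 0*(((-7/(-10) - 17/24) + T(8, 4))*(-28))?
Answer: 0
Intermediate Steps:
T(l, Z) = l + Z*l (T(l, Z) = Z*l + l = l + Z*l)
0*(((-7/(-10) - 17/24) + T(8, 4))*(-28)) = 0*(((-7/(-10) - 17/24) + 8*(1 + 4))*(-28)) = 0*(((-7*(-⅒) - 17*1/24) + 8*5)*(-28)) = 0*(((7/10 - 17/24) + 40)*(-28)) = 0*((-1/120 + 40)*(-28)) = 0*((4799/120)*(-28)) = 0*(-33593/30) = 0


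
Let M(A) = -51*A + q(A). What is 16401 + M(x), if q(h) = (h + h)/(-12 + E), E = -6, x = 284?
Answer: 16969/9 ≈ 1885.4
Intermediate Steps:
q(h) = -h/9 (q(h) = (h + h)/(-12 - 6) = (2*h)/(-18) = (2*h)*(-1/18) = -h/9)
M(A) = -460*A/9 (M(A) = -51*A - A/9 = -460*A/9)
16401 + M(x) = 16401 - 460/9*284 = 16401 - 130640/9 = 16969/9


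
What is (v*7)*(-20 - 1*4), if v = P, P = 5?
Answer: -840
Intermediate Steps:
v = 5
(v*7)*(-20 - 1*4) = (5*7)*(-20 - 1*4) = 35*(-20 - 4) = 35*(-24) = -840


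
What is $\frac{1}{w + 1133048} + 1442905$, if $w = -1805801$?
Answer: $\frac{970718667464}{672753} \approx 1.4429 \cdot 10^{6}$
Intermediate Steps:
$\frac{1}{w + 1133048} + 1442905 = \frac{1}{-1805801 + 1133048} + 1442905 = \frac{1}{-672753} + 1442905 = - \frac{1}{672753} + 1442905 = \frac{970718667464}{672753}$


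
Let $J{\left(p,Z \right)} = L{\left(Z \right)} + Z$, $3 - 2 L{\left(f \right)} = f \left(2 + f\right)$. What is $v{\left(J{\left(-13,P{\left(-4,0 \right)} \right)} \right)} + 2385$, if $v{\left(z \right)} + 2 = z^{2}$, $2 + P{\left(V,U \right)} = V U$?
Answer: $\frac{9533}{4} \approx 2383.3$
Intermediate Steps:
$L{\left(f \right)} = \frac{3}{2} - \frac{f \left(2 + f\right)}{2}$
$P{\left(V,U \right)} = -2 + U V$ ($P{\left(V,U \right)} = -2 + V U = -2 + U V$)
$J{\left(p,Z \right)} = \frac{3}{2} - \frac{Z^{2}}{2}$ ($J{\left(p,Z \right)} = \left(\frac{3}{2} - Z - \frac{Z^{2}}{2}\right) + Z = \frac{3}{2} - \frac{Z^{2}}{2}$)
$v{\left(z \right)} = -2 + z^{2}$
$v{\left(J{\left(-13,P{\left(-4,0 \right)} \right)} \right)} + 2385 = \left(-2 + \left(\frac{3}{2} - \frac{\left(-2 + 0 \left(-4\right)\right)^{2}}{2}\right)^{2}\right) + 2385 = \left(-2 + \left(\frac{3}{2} - \frac{\left(-2 + 0\right)^{2}}{2}\right)^{2}\right) + 2385 = \left(-2 + \left(\frac{3}{2} - \frac{\left(-2\right)^{2}}{2}\right)^{2}\right) + 2385 = \left(-2 + \left(\frac{3}{2} - 2\right)^{2}\right) + 2385 = \left(-2 + \left(- \frac{1}{2}\right)^{2}\right) + 2385 = \left(-2 + \frac{1}{4}\right) + 2385 = - \frac{7}{4} + 2385 = \frac{9533}{4}$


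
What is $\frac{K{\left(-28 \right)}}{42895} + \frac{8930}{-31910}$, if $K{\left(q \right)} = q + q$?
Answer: $- \frac{38483931}{136877945} \approx -0.28116$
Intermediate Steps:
$K{\left(q \right)} = 2 q$
$\frac{K{\left(-28 \right)}}{42895} + \frac{8930}{-31910} = \frac{2 \left(-28\right)}{42895} + \frac{8930}{-31910} = \left(-56\right) \frac{1}{42895} + 8930 \left(- \frac{1}{31910}\right) = - \frac{56}{42895} - \frac{893}{3191} = - \frac{38483931}{136877945}$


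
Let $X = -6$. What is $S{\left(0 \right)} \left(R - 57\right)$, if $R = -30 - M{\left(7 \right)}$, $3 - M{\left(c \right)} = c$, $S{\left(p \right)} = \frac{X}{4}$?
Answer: $\frac{249}{2} \approx 124.5$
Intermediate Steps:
$S{\left(p \right)} = - \frac{3}{2}$ ($S{\left(p \right)} = - \frac{6}{4} = \left(-6\right) \frac{1}{4} = - \frac{3}{2}$)
$M{\left(c \right)} = 3 - c$
$R = -26$ ($R = -30 - \left(3 - 7\right) = -30 - -4 = -30 + 4 = -26$)
$S{\left(0 \right)} \left(R - 57\right) = - \frac{3 \left(-26 - 57\right)}{2} = \left(- \frac{3}{2}\right) \left(-83\right) = \frac{249}{2}$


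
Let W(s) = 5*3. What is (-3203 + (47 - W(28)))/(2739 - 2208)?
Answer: -1057/177 ≈ -5.9717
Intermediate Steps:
W(s) = 15
(-3203 + (47 - W(28)))/(2739 - 2208) = (-3203 + (47 - 1*15))/(2739 - 2208) = (-3203 + (47 - 15))/531 = (-3203 + 32)*(1/531) = -3171*1/531 = -1057/177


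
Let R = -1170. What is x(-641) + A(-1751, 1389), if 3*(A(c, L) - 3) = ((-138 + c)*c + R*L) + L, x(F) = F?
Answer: 1681984/3 ≈ 5.6066e+5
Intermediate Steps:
A(c, L) = 3 - 1169*L/3 + c*(-138 + c)/3 (A(c, L) = 3 + (((-138 + c)*c - 1170*L) + L)/3 = 3 + ((c*(-138 + c) - 1170*L) + L)/3 = 3 + ((-1170*L + c*(-138 + c)) + L)/3 = 3 + (-1169*L + c*(-138 + c))/3 = 3 + (-1169*L/3 + c*(-138 + c)/3) = 3 - 1169*L/3 + c*(-138 + c)/3)
x(-641) + A(-1751, 1389) = -641 + (3 - 46*(-1751) - 1169/3*1389 + (⅓)*(-1751)²) = -641 + (3 + 80546 - 541247 + (⅓)*3066001) = -641 + (3 + 80546 - 541247 + 3066001/3) = -641 + 1683907/3 = 1681984/3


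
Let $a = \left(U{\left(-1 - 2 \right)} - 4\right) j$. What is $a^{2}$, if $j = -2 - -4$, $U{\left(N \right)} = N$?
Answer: $196$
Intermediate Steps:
$j = 2$ ($j = -2 + 4 = 2$)
$a = -14$ ($a = \left(\left(-1 - 2\right) - 4\right) 2 = \left(-3 - 4\right) 2 = \left(-7\right) 2 = -14$)
$a^{2} = \left(-14\right)^{2} = 196$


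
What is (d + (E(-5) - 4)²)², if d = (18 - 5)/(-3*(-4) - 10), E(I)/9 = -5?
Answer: 23184225/4 ≈ 5.7961e+6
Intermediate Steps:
E(I) = -45 (E(I) = 9*(-5) = -45)
d = 13/2 (d = 13/(12 - 10) = 13/2 ≈ 6.5000)
(d + (E(-5) - 4)²)² = (13/2 + (-45 - 4)²)² = (13/2 + (-49)²)² = (13/2 + 2401)² = (4815/2)² = 23184225/4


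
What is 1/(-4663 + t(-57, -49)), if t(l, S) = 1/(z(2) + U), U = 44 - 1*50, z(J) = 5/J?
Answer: -7/32643 ≈ -0.00021444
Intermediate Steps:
U = -6 (U = 44 - 50 = -6)
t(l, S) = -2/7 (t(l, S) = 1/(5/2 - 6) = 1/(-7/2) = -2/7)
1/(-4663 + t(-57, -49)) = 1/(-4663 - 2/7) = 1/(-32643/7) = -7/32643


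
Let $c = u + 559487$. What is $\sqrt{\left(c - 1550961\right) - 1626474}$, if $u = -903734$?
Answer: $3 i \sqrt{391298} \approx 1876.6 i$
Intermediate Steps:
$c = -344247$ ($c = -903734 + 559487 = -344247$)
$\sqrt{\left(c - 1550961\right) - 1626474} = \sqrt{\left(-344247 - 1550961\right) - 1626474} = \sqrt{-1895208 - 1626474} = \sqrt{-3521682} = 3 i \sqrt{391298}$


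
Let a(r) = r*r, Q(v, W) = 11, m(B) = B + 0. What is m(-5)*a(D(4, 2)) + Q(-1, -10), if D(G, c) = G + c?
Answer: -169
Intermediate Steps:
m(B) = B
a(r) = r²
m(-5)*a(D(4, 2)) + Q(-1, -10) = -5*(4 + 2)² + 11 = -5*6² + 11 = -5*36 + 11 = -180 + 11 = -169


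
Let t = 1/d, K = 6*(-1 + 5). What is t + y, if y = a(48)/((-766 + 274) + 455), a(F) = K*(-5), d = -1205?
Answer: 144563/44585 ≈ 3.2424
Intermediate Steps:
K = 24 (K = 6*4 = 24)
a(F) = -120 (a(F) = 24*(-5) = -120)
t = -1/1205 (t = 1/(-1205) = -1/1205 ≈ -0.00082988)
y = 120/37 (y = -120/((-766 + 274) + 455) = -120/(-492 + 455) = -120/(-37) = -120*(-1/37) = 120/37 ≈ 3.2432)
t + y = -1/1205 + 120/37 = 144563/44585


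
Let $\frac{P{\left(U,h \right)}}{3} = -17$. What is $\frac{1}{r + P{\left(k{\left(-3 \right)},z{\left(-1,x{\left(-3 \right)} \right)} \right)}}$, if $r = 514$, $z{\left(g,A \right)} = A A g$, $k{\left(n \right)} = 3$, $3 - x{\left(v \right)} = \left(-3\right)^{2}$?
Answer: $\frac{1}{463} \approx 0.0021598$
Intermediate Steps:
$x{\left(v \right)} = -6$ ($x{\left(v \right)} = 3 - \left(-3\right)^{2} = 3 - 9 = -6$)
$z{\left(g,A \right)} = g A^{2}$ ($z{\left(g,A \right)} = A^{2} g = g A^{2}$)
$P{\left(U,h \right)} = -51$ ($P{\left(U,h \right)} = 3 \left(-17\right) = -51$)
$\frac{1}{r + P{\left(k{\left(-3 \right)},z{\left(-1,x{\left(-3 \right)} \right)} \right)}} = \frac{1}{514 - 51} = \frac{1}{463}$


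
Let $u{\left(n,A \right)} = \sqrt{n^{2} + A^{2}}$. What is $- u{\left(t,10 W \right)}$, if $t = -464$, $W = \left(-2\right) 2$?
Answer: $- 8 \sqrt{3389} \approx -465.72$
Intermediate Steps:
$W = -4$
$u{\left(n,A \right)} = \sqrt{A^{2} + n^{2}}$
$- u{\left(t,10 W \right)} = - \sqrt{\left(10 \left(-4\right)\right)^{2} + \left(-464\right)^{2}} = - \sqrt{\left(-40\right)^{2} + 215296} = - \sqrt{1600 + 215296} = - \sqrt{216896} = - 8 \sqrt{3389}$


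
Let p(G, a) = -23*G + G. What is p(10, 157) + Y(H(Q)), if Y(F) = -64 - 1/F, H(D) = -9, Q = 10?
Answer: -2555/9 ≈ -283.89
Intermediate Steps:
p(G, a) = -22*G
p(10, 157) + Y(H(Q)) = -22*10 + (-64 - 1/(-9)) = -220 + (-64 - 1*(-1/9)) = -220 + (-64 + 1/9) = -220 - 575/9 = -2555/9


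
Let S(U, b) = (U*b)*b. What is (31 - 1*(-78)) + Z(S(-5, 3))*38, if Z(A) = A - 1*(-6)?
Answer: -1373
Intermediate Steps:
S(U, b) = U*b²
Z(A) = 6 + A (Z(A) = A + 6 = 6 + A)
(31 - 1*(-78)) + Z(S(-5, 3))*38 = (31 - 1*(-78)) + (6 - 5*3²)*38 = (31 + 78) + (6 - 5*9)*38 = 109 + (6 - 45)*38 = 109 - 39*38 = 109 - 1482 = -1373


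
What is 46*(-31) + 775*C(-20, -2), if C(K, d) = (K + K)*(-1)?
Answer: 29574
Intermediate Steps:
C(K, d) = -2*K (C(K, d) = (2*K)*(-1) = -2*K)
46*(-31) + 775*C(-20, -2) = 46*(-31) + 775*(-2*(-20)) = -1426 + 775*40 = -1426 + 31000 = 29574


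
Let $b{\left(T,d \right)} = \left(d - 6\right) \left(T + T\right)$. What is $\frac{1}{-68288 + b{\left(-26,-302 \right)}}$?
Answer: $- \frac{1}{52272} \approx -1.9131 \cdot 10^{-5}$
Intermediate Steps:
$b{\left(T,d \right)} = 2 T \left(-6 + d\right)$ ($b{\left(T,d \right)} = \left(-6 + d\right) 2 T = 2 T \left(-6 + d\right)$)
$\frac{1}{-68288 + b{\left(-26,-302 \right)}} = \frac{1}{-68288 + 2 \left(-26\right) \left(-6 - 302\right)} = \frac{1}{-68288 + 2 \left(-26\right) \left(-308\right)} = \frac{1}{-68288 + 16016} = \frac{1}{-52272} = - \frac{1}{52272}$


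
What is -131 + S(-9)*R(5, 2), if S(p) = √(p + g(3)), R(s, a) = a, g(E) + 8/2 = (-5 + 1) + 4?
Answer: -131 + 2*I*√13 ≈ -131.0 + 7.2111*I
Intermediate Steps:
g(E) = -4 (g(E) = -4 + ((-5 + 1) + 4) = -4 + (-4 + 4) = -4 + 0 = -4)
S(p) = √(-4 + p) (S(p) = √(p - 4) = √(-4 + p))
-131 + S(-9)*R(5, 2) = -131 + √(-4 - 9)*2 = -131 + √(-13)*2 = -131 + (I*√13)*2 = -131 + 2*I*√13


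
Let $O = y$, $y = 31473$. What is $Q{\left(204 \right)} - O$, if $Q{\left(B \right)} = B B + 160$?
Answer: $10303$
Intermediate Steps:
$Q{\left(B \right)} = 160 + B^{2}$ ($Q{\left(B \right)} = B^{2} + 160 = 160 + B^{2}$)
$O = 31473$
$Q{\left(204 \right)} - O = \left(160 + 204^{2}\right) - 31473 = \left(160 + 41616\right) - 31473 = 41776 - 31473 = 10303$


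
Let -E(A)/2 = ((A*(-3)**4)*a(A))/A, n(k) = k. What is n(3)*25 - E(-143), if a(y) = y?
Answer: -23091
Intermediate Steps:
E(A) = -162*A (E(A) = -2*(A*(-3)**4)*A/A = -2*(A*81)*A/A = -2*(81*A)*A/A = -2*81*A**2/A = -162*A)
n(3)*25 - E(-143) = 3*25 - (-162)*(-143) = 75 - 1*23166 = 75 - 23166 = -23091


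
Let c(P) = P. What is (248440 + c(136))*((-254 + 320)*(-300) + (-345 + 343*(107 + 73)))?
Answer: 10339518720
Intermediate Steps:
(248440 + c(136))*((-254 + 320)*(-300) + (-345 + 343*(107 + 73))) = (248440 + 136)*((-254 + 320)*(-300) + (-345 + 343*(107 + 73))) = 248576*(66*(-300) + (-345 + 343*180)) = 248576*(-19800 + (-345 + 61740)) = 248576*(-19800 + 61395) = 248576*41595 = 10339518720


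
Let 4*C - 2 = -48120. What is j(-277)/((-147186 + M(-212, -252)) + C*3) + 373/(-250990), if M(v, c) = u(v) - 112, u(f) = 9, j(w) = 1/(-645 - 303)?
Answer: -3242138326/2181628547565 ≈ -0.0014861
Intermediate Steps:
C = -24059/2 (C = 1/2 + (1/4)*(-48120) = 1/2 - 12030 = -24059/2 ≈ -12030.)
j(w) = -1/948 (j(w) = 1/(-948) = -1/948)
M(v, c) = -103 (M(v, c) = 9 - 112 = -103)
j(-277)/((-147186 + M(-212, -252)) + C*3) + 373/(-250990) = -1/(948*((-147186 - 103) - 24059/2*3)) + 373/(-250990) = -1/(948*(-147289 - 72177/2)) + 373*(-1/250990) = -1/(948*(-366755/2)) - 373/250990 = -1/948*(-2/366755) - 373/250990 = 1/173841870 - 373/250990 = -3242138326/2181628547565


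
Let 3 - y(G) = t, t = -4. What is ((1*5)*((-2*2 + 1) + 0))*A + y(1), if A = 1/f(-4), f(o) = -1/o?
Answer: -53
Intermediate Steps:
y(G) = 7 (y(G) = 3 - 1*(-4) = 3 + 4 = 7)
A = 4 (A = 1/(-1/(-4)) = 1/(-1*(-¼)) = 1/(¼) = 4)
((1*5)*((-2*2 + 1) + 0))*A + y(1) = ((1*5)*((-2*2 + 1) + 0))*4 + 7 = (5*((-4 + 1) + 0))*4 + 7 = (5*(-3 + 0))*4 + 7 = (5*(-3))*4 + 7 = -15*4 + 7 = -60 + 7 = -53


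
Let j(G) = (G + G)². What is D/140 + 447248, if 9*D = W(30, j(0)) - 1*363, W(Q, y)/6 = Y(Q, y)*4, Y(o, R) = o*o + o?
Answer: 187851479/420 ≈ 4.4727e+5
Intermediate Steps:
j(G) = 4*G² (j(G) = (2*G)² = 4*G²)
Y(o, R) = o + o² (Y(o, R) = o² + o = o + o²)
W(Q, y) = 24*Q*(1 + Q) (W(Q, y) = 6*((Q*(1 + Q))*4) = 6*(4*Q*(1 + Q)) = 24*Q*(1 + Q))
D = 7319/3 (D = (24*30*(1 + 30) - 1*363)/9 = (24*30*31 - 363)/9 = (22320 - 363)/9 = (⅑)*21957 = 7319/3 ≈ 2439.7)
D/140 + 447248 = (7319/3)/140 + 447248 = (7319/3)*(1/140) + 447248 = 7319/420 + 447248 = 187851479/420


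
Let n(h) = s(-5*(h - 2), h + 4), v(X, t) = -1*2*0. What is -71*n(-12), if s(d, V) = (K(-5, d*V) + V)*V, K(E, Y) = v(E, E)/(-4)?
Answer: -4544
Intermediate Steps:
v(X, t) = 0 (v(X, t) = -2*0 = 0)
K(E, Y) = 0 (K(E, Y) = 0/(-4) = 0*(-¼) = 0)
s(d, V) = V² (s(d, V) = (0 + V)*V = V*V = V²)
n(h) = (4 + h)² (n(h) = (h + 4)² = (4 + h)²)
-71*n(-12) = -71*(4 - 12)² = -71*(-8)² = -71*64 = -4544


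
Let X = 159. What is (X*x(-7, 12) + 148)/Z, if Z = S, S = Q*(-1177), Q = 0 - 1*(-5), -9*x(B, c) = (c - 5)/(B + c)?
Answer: -1849/88275 ≈ -0.020946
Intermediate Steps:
x(B, c) = -(-5 + c)/(9*(B + c)) (x(B, c) = -(c - 5)/(9*(B + c)) = -(-5 + c)/(9*(B + c)))
Q = 5 (Q = 0 + 5 = 5)
S = -5885 (S = 5*(-1177) = -5885)
Z = -5885
(X*x(-7, 12) + 148)/Z = (159*((5 - 1*12)/(9*(-7 + 12))) + 148)/(-5885) = (159*((1/9)*(5 - 12)/5) + 148)*(-1/5885) = (159*((1/9)*(1/5)*(-7)) + 148)*(-1/5885) = (159*(-7/45) + 148)*(-1/5885) = (-371/15 + 148)*(-1/5885) = (1849/15)*(-1/5885) = -1849/88275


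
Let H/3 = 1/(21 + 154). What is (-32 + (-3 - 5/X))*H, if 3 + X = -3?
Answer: -41/70 ≈ -0.58571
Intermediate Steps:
X = -6 (X = -3 - 3 = -6)
H = 3/175 (H = 3/(21 + 154) = 3/175 ≈ 0.017143)
(-32 + (-3 - 5/X))*H = (-32 + (-3 - 5/(-6)))*(3/175) = (-32 + (-3 - ⅙*(-5)))*(3/175) = (-32 + (-3 + ⅚))*(3/175) = (-32 - 13/6)*(3/175) = -205/6*3/175 = -41/70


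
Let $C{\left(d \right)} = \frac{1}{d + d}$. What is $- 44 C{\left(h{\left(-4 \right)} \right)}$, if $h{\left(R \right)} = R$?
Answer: $\frac{11}{2} \approx 5.5$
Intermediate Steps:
$C{\left(d \right)} = \frac{1}{2 d}$
$- 44 C{\left(h{\left(-4 \right)} \right)} = - 44 \frac{1}{2 \left(-4\right)} = - 44 \cdot \frac{1}{2} \left(- \frac{1}{4}\right) = \left(-44\right) \left(- \frac{1}{8}\right) = \frac{11}{2}$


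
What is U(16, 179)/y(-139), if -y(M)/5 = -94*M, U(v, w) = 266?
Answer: -133/32665 ≈ -0.0040716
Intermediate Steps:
y(M) = 470*M (y(M) = -(-470)*M = 470*M)
U(16, 179)/y(-139) = 266/((470*(-139))) = 266/(-65330) = 266*(-1/65330) = -133/32665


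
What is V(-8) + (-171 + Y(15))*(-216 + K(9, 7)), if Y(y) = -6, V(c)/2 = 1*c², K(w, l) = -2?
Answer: 38714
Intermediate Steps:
V(c) = 2*c² (V(c) = 2*(1*c²) = 2*c²)
V(-8) + (-171 + Y(15))*(-216 + K(9, 7)) = 2*(-8)² + (-171 - 6)*(-216 - 2) = 2*64 - 177*(-218) = 128 + 38586 = 38714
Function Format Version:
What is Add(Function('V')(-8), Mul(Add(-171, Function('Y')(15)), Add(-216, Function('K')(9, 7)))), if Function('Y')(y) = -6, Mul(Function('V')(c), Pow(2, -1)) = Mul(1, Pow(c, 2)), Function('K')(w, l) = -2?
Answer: 38714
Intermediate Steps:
Function('V')(c) = Mul(2, Pow(c, 2)) (Function('V')(c) = Mul(2, Mul(1, Pow(c, 2))) = Mul(2, Pow(c, 2)))
Add(Function('V')(-8), Mul(Add(-171, Function('Y')(15)), Add(-216, Function('K')(9, 7)))) = Add(Mul(2, Pow(-8, 2)), Mul(Add(-171, -6), Add(-216, -2))) = Add(Mul(2, 64), Mul(-177, -218)) = Add(128, 38586) = 38714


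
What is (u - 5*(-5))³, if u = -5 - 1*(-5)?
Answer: 15625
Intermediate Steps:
u = 0 (u = -5 + 5 = 0)
(u - 5*(-5))³ = (0 - 5*(-5))³ = (0 + 25)³ = 25³ = 15625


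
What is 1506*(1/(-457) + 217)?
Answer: 149347008/457 ≈ 3.2680e+5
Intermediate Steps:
1506*(1/(-457) + 217) = 1506*(-1/457 + 217) = 1506*(99168/457) = 149347008/457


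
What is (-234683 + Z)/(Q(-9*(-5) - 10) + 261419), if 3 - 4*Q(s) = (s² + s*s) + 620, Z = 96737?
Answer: -551784/1042609 ≈ -0.52923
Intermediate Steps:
Q(s) = -617/4 - s²/2 (Q(s) = ¾ - ((s² + s*s) + 620)/4 = ¾ - ((s² + s²) + 620)/4 = ¾ - (2*s² + 620)/4 = ¾ - (620 + 2*s²)/4 = ¾ + (-155 - s²/2) = -617/4 - s²/2)
(-234683 + Z)/(Q(-9*(-5) - 10) + 261419) = (-234683 + 96737)/((-617/4 - (-9*(-5) - 10)²/2) + 261419) = -137946/((-617/4 - (45 - 10)²/2) + 261419) = -137946/((-617/4 - ½*35²) + 261419) = -137946/((-617/4 - ½*1225) + 261419) = -137946/((-617/4 - 1225/2) + 261419) = -137946/(-3067/4 + 261419) = -137946/1042609/4 = -137946*4/1042609 = -551784/1042609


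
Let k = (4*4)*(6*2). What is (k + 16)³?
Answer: 8998912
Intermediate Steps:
k = 192 (k = 16*12 = 192)
(k + 16)³ = (192 + 16)³ = 208³ = 8998912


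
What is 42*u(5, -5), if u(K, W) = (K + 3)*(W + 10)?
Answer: 1680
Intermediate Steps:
u(K, W) = (3 + K)*(10 + W)
42*u(5, -5) = 42*(30 + 3*(-5) + 10*5 + 5*(-5)) = 42*(30 - 15 + 50 - 25) = 42*40 = 1680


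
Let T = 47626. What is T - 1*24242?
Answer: 23384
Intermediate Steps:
T - 1*24242 = 47626 - 1*24242 = 47626 - 24242 = 23384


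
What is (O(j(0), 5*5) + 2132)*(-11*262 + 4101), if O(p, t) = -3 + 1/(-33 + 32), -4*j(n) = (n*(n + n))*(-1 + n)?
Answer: 2594032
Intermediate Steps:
j(n) = -n**2*(-1 + n)/2 (j(n) = -n*(n + n)*(-1 + n)/4 = -n*(2*n)*(-1 + n)/4 = -2*n**2*(-1 + n)/4 = -n**2*(-1 + n)/2)
O(p, t) = -4 (O(p, t) = -3 + 1/(-1) = -3 - 1 = -4)
(O(j(0), 5*5) + 2132)*(-11*262 + 4101) = (-4 + 2132)*(-11*262 + 4101) = 2128*(-2882 + 4101) = 2128*1219 = 2594032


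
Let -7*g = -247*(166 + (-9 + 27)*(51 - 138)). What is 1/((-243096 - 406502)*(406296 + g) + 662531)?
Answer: -1/231838265277 ≈ -4.3134e-12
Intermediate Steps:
g = -49400 (g = -(-247)*(166 + (-9 + 27)*(51 - 138))/7 = -(-247)*(166 + 18*(-87))/7 = -(-247)*(166 - 1566)/7 = -(-247)*(-1400)/7 = -1/7*345800 = -49400)
1/((-243096 - 406502)*(406296 + g) + 662531) = 1/((-243096 - 406502)*(406296 - 49400) + 662531) = 1/(-649598*356896 + 662531) = 1/(-231838927808 + 662531) = 1/(-231838265277) = -1/231838265277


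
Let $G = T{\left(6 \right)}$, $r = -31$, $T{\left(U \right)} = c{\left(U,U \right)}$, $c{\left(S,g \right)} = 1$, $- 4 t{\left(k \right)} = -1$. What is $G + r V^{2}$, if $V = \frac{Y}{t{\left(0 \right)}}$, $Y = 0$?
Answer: $1$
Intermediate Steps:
$t{\left(k \right)} = \frac{1}{4}$ ($t{\left(k \right)} = \left(- \frac{1}{4}\right) \left(-1\right) = \frac{1}{4}$)
$T{\left(U \right)} = 1$
$V = 0$ ($V = 0 \frac{1}{\frac{1}{4}} = 0 \cdot 4 = 0$)
$G = 1$
$G + r V^{2} = 1 - 31 \cdot 0^{2} = 1 - 0 = 1 + 0 = 1$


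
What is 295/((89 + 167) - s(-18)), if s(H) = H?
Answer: 295/274 ≈ 1.0766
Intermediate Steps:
295/((89 + 167) - s(-18)) = 295/((89 + 167) - 1*(-18)) = 295/(256 + 18) = 295/274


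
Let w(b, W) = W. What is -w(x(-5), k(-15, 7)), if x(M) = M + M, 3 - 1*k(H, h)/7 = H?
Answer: -126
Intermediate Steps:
k(H, h) = 21 - 7*H
x(M) = 2*M
-w(x(-5), k(-15, 7)) = -(21 - 7*(-15)) = -(21 + 105) = -1*126 = -126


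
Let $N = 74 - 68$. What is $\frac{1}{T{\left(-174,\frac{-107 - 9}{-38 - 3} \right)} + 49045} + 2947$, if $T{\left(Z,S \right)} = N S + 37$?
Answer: $\frac{5932481967}{2013058} \approx 2947.0$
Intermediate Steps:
$N = 6$ ($N = 74 - 68 = 6$)
$T{\left(Z,S \right)} = 37 + 6 S$ ($T{\left(Z,S \right)} = 6 S + 37 = 37 + 6 S$)
$\frac{1}{T{\left(-174,\frac{-107 - 9}{-38 - 3} \right)} + 49045} + 2947 = \frac{1}{\left(37 + 6 \frac{-107 - 9}{-38 - 3}\right) + 49045} + 2947 = \frac{1}{\left(37 + 6 \left(- \frac{116}{-41}\right)\right) + 49045} + 2947 = \frac{1}{\left(37 + 6 \left(\left(-116\right) \left(- \frac{1}{41}\right)\right)\right) + 49045} + 2947 = \frac{1}{\left(37 + 6 \cdot \frac{116}{41}\right) + 49045} + 2947 = \frac{1}{\left(37 + \frac{696}{41}\right) + 49045} + 2947 = \frac{1}{\frac{2213}{41} + 49045} + 2947 = \frac{1}{\frac{2013058}{41}} + 2947 = \frac{41}{2013058} + 2947 = \frac{5932481967}{2013058}$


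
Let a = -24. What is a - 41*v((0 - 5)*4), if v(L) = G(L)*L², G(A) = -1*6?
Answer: 98376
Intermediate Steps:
G(A) = -6
v(L) = -6*L²
a - 41*v((0 - 5)*4) = -24 - (-246)*((0 - 5)*4)² = -24 - (-246)*(-5*4)² = -24 - (-246)*(-20)² = -24 - (-246)*400 = -24 - 41*(-2400) = -24 + 98400 = 98376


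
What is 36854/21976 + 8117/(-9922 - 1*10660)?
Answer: 3537499/2757988 ≈ 1.2826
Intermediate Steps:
36854/21976 + 8117/(-9922 - 1*10660) = 36854*(1/21976) + 8117/(-9922 - 10660) = 18427/10988 + 8117/(-20582) = 18427/10988 + 8117*(-1/20582) = 18427/10988 - 8117/20582 = 3537499/2757988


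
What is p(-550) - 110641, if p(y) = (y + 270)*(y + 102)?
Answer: 14799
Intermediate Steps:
p(y) = (102 + y)*(270 + y) (p(y) = (270 + y)*(102 + y) = (102 + y)*(270 + y))
p(-550) - 110641 = (27540 + (-550)**2 + 372*(-550)) - 110641 = (27540 + 302500 - 204600) - 110641 = 125440 - 110641 = 14799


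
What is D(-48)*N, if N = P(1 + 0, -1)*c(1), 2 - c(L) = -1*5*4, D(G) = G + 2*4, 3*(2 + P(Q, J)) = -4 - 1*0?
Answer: 8800/3 ≈ 2933.3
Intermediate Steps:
P(Q, J) = -10/3 (P(Q, J) = -2 + (-4 - 1*0)/3 = -2 + (-4 + 0)/3 = -2 + (1/3)*(-4) = -2 - 4/3 = -10/3)
D(G) = 8 + G (D(G) = G + 8 = 8 + G)
c(L) = 22 (c(L) = 2 - (-1*5)*4 = 2 - (-5)*4 = 2 - 1*(-20) = 2 + 20 = 22)
N = -220/3 (N = -10/3*22 = -220/3 ≈ -73.333)
D(-48)*N = (8 - 48)*(-220/3) = -40*(-220/3) = 8800/3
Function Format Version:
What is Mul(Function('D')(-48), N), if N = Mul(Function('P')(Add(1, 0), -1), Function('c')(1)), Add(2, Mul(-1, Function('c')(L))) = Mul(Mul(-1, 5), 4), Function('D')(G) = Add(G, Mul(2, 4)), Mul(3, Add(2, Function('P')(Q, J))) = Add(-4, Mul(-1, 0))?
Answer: Rational(8800, 3) ≈ 2933.3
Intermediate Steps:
Function('P')(Q, J) = Rational(-10, 3) (Function('P')(Q, J) = Add(-2, Mul(Rational(1, 3), Add(-4, Mul(-1, 0)))) = Add(-2, Mul(Rational(1, 3), Add(-4, 0))) = Add(-2, Mul(Rational(1, 3), -4)) = Add(-2, Rational(-4, 3)) = Rational(-10, 3))
Function('D')(G) = Add(8, G) (Function('D')(G) = Add(G, 8) = Add(8, G))
Function('c')(L) = 22 (Function('c')(L) = Add(2, Mul(-1, Mul(Mul(-1, 5), 4))) = Add(2, Mul(-1, Mul(-5, 4))) = Add(2, Mul(-1, -20)) = Add(2, 20) = 22)
N = Rational(-220, 3) (N = Mul(Rational(-10, 3), 22) = Rational(-220, 3) ≈ -73.333)
Mul(Function('D')(-48), N) = Mul(Add(8, -48), Rational(-220, 3)) = Mul(-40, Rational(-220, 3)) = Rational(8800, 3)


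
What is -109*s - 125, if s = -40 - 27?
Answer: 7178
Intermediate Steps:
s = -67
-109*s - 125 = -109*(-67) - 125 = 7303 - 125 = 7178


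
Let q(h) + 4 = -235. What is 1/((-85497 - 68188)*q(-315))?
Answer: 1/36730715 ≈ 2.7225e-8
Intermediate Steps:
q(h) = -239 (q(h) = -4 - 235 = -239)
1/((-85497 - 68188)*q(-315)) = 1/(-85497 - 68188*(-239)) = -1/239/(-153685) = -1/153685*(-1/239) = 1/36730715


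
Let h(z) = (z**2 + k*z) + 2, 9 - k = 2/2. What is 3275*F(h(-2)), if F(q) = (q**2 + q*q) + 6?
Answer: 674650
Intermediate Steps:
k = 8 (k = 9 - 2/2 = 9 - 1*1 = 9 - 1 = 8)
h(z) = 2 + z**2 + 8*z (h(z) = (z**2 + 8*z) + 2 = 2 + z**2 + 8*z)
F(q) = 6 + 2*q**2 (F(q) = (q**2 + q**2) + 6 = 2*q**2 + 6 = 6 + 2*q**2)
3275*F(h(-2)) = 3275*(6 + 2*(2 + (-2)**2 + 8*(-2))**2) = 3275*(6 + 2*(2 + 4 - 16)**2) = 3275*(6 + 2*(-10)**2) = 3275*(6 + 2*100) = 3275*(6 + 200) = 3275*206 = 674650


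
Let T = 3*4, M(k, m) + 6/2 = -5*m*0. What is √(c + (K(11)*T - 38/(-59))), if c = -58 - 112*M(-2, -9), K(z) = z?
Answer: 6*√39707/59 ≈ 20.264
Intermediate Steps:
M(k, m) = -3 (M(k, m) = -3 - 5*m*0 = -3 + 0 = -3)
c = 278 (c = -58 - 112*(-3) = -58 + 336 = 278)
T = 12
√(c + (K(11)*T - 38/(-59))) = √(278 + (11*12 - 38/(-59))) = √(278 + (132 - 38*(-1/59))) = √(278 + (132 + 38/59)) = √(278 + 7826/59) = √(24228/59) = 6*√39707/59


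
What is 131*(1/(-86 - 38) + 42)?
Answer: 682117/124 ≈ 5500.9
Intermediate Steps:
131*(1/(-86 - 38) + 42) = 131*(1/(-124) + 42) = 131*(-1/124 + 42) = 131*(5207/124) = 682117/124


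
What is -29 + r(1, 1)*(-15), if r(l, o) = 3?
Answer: -74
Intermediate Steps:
-29 + r(1, 1)*(-15) = -29 + 3*(-15) = -29 - 45 = -74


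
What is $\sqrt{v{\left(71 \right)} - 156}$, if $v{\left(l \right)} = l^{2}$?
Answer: $\sqrt{4885} \approx 69.893$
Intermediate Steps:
$\sqrt{v{\left(71 \right)} - 156} = \sqrt{71^{2} - 156} = \sqrt{5041 - 156} = \sqrt{4885}$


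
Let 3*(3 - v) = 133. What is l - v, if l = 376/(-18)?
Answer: 184/9 ≈ 20.444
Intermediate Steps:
l = -188/9 (l = 376*(-1/18) = -188/9 ≈ -20.889)
v = -124/3 (v = 3 - ⅓*133 = 3 - 133/3 = -124/3 ≈ -41.333)
l - v = -188/9 - 1*(-124/3) = -188/9 + 124/3 = 184/9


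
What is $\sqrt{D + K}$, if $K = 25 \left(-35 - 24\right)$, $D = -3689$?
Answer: $2 i \sqrt{1291} \approx 71.861 i$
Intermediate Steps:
$K = -1475$ ($K = 25 \left(-59\right) = -1475$)
$\sqrt{D + K} = \sqrt{-3689 - 1475} = \sqrt{-5164} = 2 i \sqrt{1291}$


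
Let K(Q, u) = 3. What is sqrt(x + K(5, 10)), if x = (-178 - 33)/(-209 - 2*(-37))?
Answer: 2*sqrt(2310)/45 ≈ 2.1361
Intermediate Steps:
x = 211/135 (x = -211/(-209 + 74) = -211/(-135) = -211*(-1/135) = 211/135 ≈ 1.5630)
sqrt(x + K(5, 10)) = sqrt(211/135 + 3) = sqrt(616/135) = 2*sqrt(2310)/45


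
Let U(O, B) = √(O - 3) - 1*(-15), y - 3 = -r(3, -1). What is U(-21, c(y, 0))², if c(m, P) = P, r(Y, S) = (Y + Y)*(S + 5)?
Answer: 201 + 60*I*√6 ≈ 201.0 + 146.97*I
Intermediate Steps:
r(Y, S) = 2*Y*(5 + S) (r(Y, S) = (2*Y)*(5 + S) = 2*Y*(5 + S))
y = -21 (y = 3 - 2*3*(5 - 1) = 3 - 2*3*4 = 3 - 1*24 = 3 - 24 = -21)
U(O, B) = 15 + √(-3 + O) (U(O, B) = √(-3 + O) + 15 = 15 + √(-3 + O))
U(-21, c(y, 0))² = (15 + √(-3 - 21))² = (15 + √(-24))² = (15 + 2*I*√6)²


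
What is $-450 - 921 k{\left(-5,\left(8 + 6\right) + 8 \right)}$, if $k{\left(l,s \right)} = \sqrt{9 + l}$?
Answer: $-2292$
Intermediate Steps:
$-450 - 921 k{\left(-5,\left(8 + 6\right) + 8 \right)} = -450 - 921 \sqrt{9 - 5} = -450 - 921 \sqrt{4} = -450 - 1842 = -2292$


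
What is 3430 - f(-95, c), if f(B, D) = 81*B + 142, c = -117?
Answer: 10983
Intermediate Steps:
f(B, D) = 142 + 81*B
3430 - f(-95, c) = 3430 - (142 + 81*(-95)) = 3430 - (142 - 7695) = 3430 - 1*(-7553) = 3430 + 7553 = 10983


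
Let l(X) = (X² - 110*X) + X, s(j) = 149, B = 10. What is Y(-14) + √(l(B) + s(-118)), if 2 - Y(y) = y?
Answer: 16 + 29*I ≈ 16.0 + 29.0*I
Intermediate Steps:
l(X) = X² - 109*X
Y(y) = 2 - y
Y(-14) + √(l(B) + s(-118)) = (2 - 1*(-14)) + √(10*(-109 + 10) + 149) = (2 + 14) + √(10*(-99) + 149) = 16 + √(-990 + 149) = 16 + √(-841) = 16 + 29*I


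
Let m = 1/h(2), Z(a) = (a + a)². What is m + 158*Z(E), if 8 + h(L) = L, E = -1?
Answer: 3791/6 ≈ 631.83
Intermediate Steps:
h(L) = -8 + L
Z(a) = 4*a² (Z(a) = (2*a)² = 4*a²)
m = -⅙ (m = 1/(-8 + 2) = 1/(-6) = -⅙ ≈ -0.16667)
m + 158*Z(E) = -⅙ + 158*(4*(-1)²) = -⅙ + 158*(4*1) = -⅙ + 158*4 = -⅙ + 632 = 3791/6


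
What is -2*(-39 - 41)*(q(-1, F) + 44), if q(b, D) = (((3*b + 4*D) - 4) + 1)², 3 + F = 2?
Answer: 23040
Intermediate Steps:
F = -1 (F = -3 + 2 = -1)
q(b, D) = (-3 + 3*b + 4*D)² (q(b, D) = ((-4 + 3*b + 4*D) + 1)² = (-3 + 3*b + 4*D)²)
-2*(-39 - 41)*(q(-1, F) + 44) = -2*(-39 - 41)*((-3 + 3*(-1) + 4*(-1))² + 44) = -(-160)*((-3 - 3 - 4)² + 44) = -(-160)*((-10)² + 44) = -(-160)*(100 + 44) = -(-160)*144 = -2*(-11520) = 23040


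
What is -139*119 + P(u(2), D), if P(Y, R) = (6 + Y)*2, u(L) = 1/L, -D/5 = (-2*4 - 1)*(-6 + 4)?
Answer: -16528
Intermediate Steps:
D = -90 (D = -5*(-2*4 - 1)*(-6 + 4) = -5*(-8 - 1)*(-2) = -(-45)*(-2) = -5*18 = -90)
P(Y, R) = 12 + 2*Y
-139*119 + P(u(2), D) = -139*119 + (12 + 2/2) = -16541 + (12 + 2*(½)) = -16541 + (12 + 1) = -16541 + 13 = -16528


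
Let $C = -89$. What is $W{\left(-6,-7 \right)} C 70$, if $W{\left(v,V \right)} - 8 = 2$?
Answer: $-62300$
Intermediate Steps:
$W{\left(v,V \right)} = 10$ ($W{\left(v,V \right)} = 8 + 2 = 10$)
$W{\left(-6,-7 \right)} C 70 = 10 \left(-89\right) 70 = \left(-890\right) 70 = -62300$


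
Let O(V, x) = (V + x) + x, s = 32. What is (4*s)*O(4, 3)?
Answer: 1280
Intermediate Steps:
O(V, x) = V + 2*x
(4*s)*O(4, 3) = (4*32)*(4 + 2*3) = 128*(4 + 6) = 128*10 = 1280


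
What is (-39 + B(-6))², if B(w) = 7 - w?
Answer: 676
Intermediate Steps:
(-39 + B(-6))² = (-39 + (7 - 1*(-6)))² = (-39 + (7 + 6))² = (-39 + 13)² = (-26)² = 676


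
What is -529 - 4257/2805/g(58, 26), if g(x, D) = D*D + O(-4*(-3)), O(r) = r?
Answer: -719443/1360 ≈ -529.00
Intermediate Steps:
g(x, D) = 12 + D² (g(x, D) = D*D - 4*(-3) = D² + 12 = 12 + D²)
-529 - 4257/2805/g(58, 26) = -529 - 4257/2805/(12 + 26²) = -529 - 4257*(1/2805)/(12 + 676) = -529 - 129/(85*688) = -529 - 1*3/1360 = -529 - 3/1360 = -719443/1360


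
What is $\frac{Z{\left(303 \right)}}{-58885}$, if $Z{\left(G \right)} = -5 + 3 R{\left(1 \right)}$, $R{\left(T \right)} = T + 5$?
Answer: $- \frac{13}{58885} \approx -0.00022077$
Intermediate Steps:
$R{\left(T \right)} = 5 + T$
$Z{\left(G \right)} = 13$ ($Z{\left(G \right)} = -5 + 3 \left(5 + 1\right) = -5 + 3 \cdot 6 = -5 + 18 = 13$)
$\frac{Z{\left(303 \right)}}{-58885} = \frac{13}{-58885} = 13 \left(- \frac{1}{58885}\right) = - \frac{13}{58885}$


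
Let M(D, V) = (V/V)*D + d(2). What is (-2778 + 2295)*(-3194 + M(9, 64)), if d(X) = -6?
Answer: 1541253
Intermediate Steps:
M(D, V) = -6 + D (M(D, V) = (V/V)*D - 6 = 1*D - 6 = D - 6 = -6 + D)
(-2778 + 2295)*(-3194 + M(9, 64)) = (-2778 + 2295)*(-3194 + (-6 + 9)) = -483*(-3194 + 3) = -483*(-3191) = 1541253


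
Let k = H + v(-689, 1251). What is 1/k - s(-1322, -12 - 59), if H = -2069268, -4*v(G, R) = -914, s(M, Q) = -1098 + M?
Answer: 10014151178/4138079 ≈ 2420.0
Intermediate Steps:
v(G, R) = 457/2 (v(G, R) = -1/4*(-914) = 457/2)
k = -4138079/2 (k = -2069268 + 457/2 = -4138079/2 ≈ -2.0690e+6)
1/k - s(-1322, -12 - 59) = 1/(-4138079/2) - (-1098 - 1322) = -2/4138079 - 1*(-2420) = -2/4138079 + 2420 = 10014151178/4138079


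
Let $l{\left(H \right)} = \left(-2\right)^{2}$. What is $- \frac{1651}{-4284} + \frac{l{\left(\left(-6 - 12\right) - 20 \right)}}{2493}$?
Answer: $\frac{153077}{395556} \approx 0.38699$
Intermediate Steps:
$l{\left(H \right)} = 4$
$- \frac{1651}{-4284} + \frac{l{\left(\left(-6 - 12\right) - 20 \right)}}{2493} = - \frac{1651}{-4284} + \frac{4}{2493} = \left(-1651\right) \left(- \frac{1}{4284}\right) + 4 \cdot \frac{1}{2493} = \frac{1651}{4284} + \frac{4}{2493} = \frac{153077}{395556}$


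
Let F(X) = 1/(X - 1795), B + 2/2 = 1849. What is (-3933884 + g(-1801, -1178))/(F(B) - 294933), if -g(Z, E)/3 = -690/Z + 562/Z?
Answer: 93875262451/7038059462 ≈ 13.338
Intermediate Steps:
B = 1848 (B = -1 + 1849 = 1848)
F(X) = 1/(-1795 + X)
g(Z, E) = 384/Z (g(Z, E) = -3*(-690/Z + 562/Z) = -(-384)/Z = 384/Z)
(-3933884 + g(-1801, -1178))/(F(B) - 294933) = (-3933884 + 384/(-1801))/(1/(-1795 + 1848) - 294933) = (-3933884 + 384*(-1/1801))/(1/53 - 294933) = (-3933884 - 384/1801)/(1/53 - 294933) = -7084925468/(1801*(-15631448/53)) = -7084925468/1801*(-53/15631448) = 93875262451/7038059462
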